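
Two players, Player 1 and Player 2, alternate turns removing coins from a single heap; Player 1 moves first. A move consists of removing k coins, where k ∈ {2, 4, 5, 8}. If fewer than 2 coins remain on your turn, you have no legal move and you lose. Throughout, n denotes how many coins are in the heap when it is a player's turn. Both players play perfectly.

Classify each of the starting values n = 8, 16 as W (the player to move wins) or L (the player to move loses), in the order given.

8: W, 16: L

Build the W/L table. Terminal = L. A non-terminal position is W if it has a move to some L; otherwise it is L.
n=0: no move → L
n=1: no move → L
n=2: →0(L), so W
n=3: →1(L), so W
n=4: →0(L), so W
n=5: →1(L), so W
n=6: →1(L), so W
n=7: →5(W), 3(W), 2(W) — all W, so L
n=8: →0(L), so W
n=9: →7(L), so W
n=10: →8(W), 6(W), 5(W), 2(W) — all W, so L
n=11: →7(L), so W
n=12: →10(L), so W
n=13: →11(W), 9(W), 8(W), 5(W) — all W, so L
n=14: →10(L), so W
n=15: →13(L), so W
n=16: →14(W), 12(W), 11(W), 8(W) — all W, so L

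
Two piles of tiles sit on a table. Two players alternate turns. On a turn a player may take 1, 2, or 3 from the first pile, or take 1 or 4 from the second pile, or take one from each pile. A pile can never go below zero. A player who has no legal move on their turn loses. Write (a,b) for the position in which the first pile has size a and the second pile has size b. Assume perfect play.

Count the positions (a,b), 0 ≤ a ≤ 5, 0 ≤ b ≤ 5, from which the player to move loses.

Compute win/loss labels from the base case upward. A position with no move is L. Any other position is W if it can reach an L in one move, else L.
Every move lowers a or b (never raises either), so fill the grid row by row in increasing a, and left to right within a row: each cell's successors are then already labelled.
      b=0  b=1  b=2  b=3  b=4  b=5
a=0:    L    W    L    W    W    L
a=1:    W    W    W    W    L    W
a=2:    W    L    W    L    W    W
a=3:    W    W    W    W    W    W
a=4:    L    W    L    W    W    L
a=5:    W    W    W    W    L    W
Cells with no legal move (terminal, hence L): (0,0).
The remaining L cells, each justified by listing all of its moves:
(0,2): the only move is to (0,1)(W), a W ⇒ L
(0,5): moves to (0,4)(W), (0,1)(W); every one is W ⇒ L
(1,4): moves to (0,4)(W), (1,3)(W), (1,0)(W), (0,3)(W); every one is W ⇒ L
(2,1): moves to (1,1)(W), (0,1)(W), (2,0)(W), (1,0)(W); every one is W ⇒ L
(2,3): moves to (1,3)(W), (0,3)(W), (2,2)(W), (1,2)(W); every one is W ⇒ L
(4,0): moves to (3,0)(W), (2,0)(W), (1,0)(W); every one is W ⇒ L
(4,2): moves to (3,2)(W), (2,2)(W), (1,2)(W), (4,1)(W), (3,1)(W); every one is W ⇒ L
(4,5): moves to (3,5)(W), (2,5)(W), (1,5)(W), (4,4)(W), (4,1)(W), (3,4)(W); every one is W ⇒ L
(5,4): moves to (4,4)(W), (3,4)(W), (2,4)(W), (5,3)(W), (5,0)(W), (4,3)(W); every one is W ⇒ L
Every other cell has at least one move into one of the L cells above, so it is W.
L cells per row: a=0: 3, a=1: 1, a=2: 2, a=3: 0, a=4: 3, a=5: 1; total 10.

10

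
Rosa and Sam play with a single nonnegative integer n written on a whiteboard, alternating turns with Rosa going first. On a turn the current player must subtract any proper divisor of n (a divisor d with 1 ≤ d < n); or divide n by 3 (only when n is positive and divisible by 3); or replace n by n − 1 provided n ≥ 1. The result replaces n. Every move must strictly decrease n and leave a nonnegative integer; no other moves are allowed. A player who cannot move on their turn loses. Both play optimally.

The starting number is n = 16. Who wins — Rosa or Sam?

Build the W/L table. Terminal = L. A non-terminal position is W if it has a move to some L; otherwise it is L.
n=0: no move → L
n=1: reaches L-position 0 → W
n=2: only reaches 1(W), which is W → L
n=3: reaches L-position 2 → W
n=4: reaches L-position 2 → W
n=5: only reaches 4(W), which is W → L
n=6: reaches L-position 2 → W
n=7: only reaches 6(W), which is W → L
n=8: reaches L-position 7 → W
n=9: only reaches 3(W), 6(W), 8(W), all W → L
n=10: reaches L-position 5 → W
n=11: only reaches 10(W), which is W → L
n=12: reaches L-position 9 → W
n=13: only reaches 12(W), which is W → L
n=14: reaches L-position 7 → W
n=15: reaches L-position 5 → W
n=16: only reaches 8(W), 12(W), 14(W), 15(W), all W → L
Every move from 16 reaches a W position, so the mover loses.

Sam wins.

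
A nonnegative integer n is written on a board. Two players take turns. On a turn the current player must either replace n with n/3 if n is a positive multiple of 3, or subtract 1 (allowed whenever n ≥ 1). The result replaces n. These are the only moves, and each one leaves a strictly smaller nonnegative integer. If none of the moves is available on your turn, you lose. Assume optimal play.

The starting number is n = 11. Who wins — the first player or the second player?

The second player wins.

Use the standard recursion: the mover loses at a terminal position; elsewhere, the mover wins exactly when some move hands the opponent an L position.
n=0: no move → L
n=1: →0(L), so W
n=2: →1(W) only, which is W, so L
n=3: →2(L), so W
n=4: →3(W) only, which is W, so L
n=5: →4(L), so W
n=6: →2(L), so W
n=7: →6(W) only, which is W, so L
n=8: →7(L), so W
n=9: →3(W), 8(W) — all W, so L
n=10: →9(L), so W
n=11: →10(W) only, which is W, so L
Every move from 11 reaches a W position, so the mover loses.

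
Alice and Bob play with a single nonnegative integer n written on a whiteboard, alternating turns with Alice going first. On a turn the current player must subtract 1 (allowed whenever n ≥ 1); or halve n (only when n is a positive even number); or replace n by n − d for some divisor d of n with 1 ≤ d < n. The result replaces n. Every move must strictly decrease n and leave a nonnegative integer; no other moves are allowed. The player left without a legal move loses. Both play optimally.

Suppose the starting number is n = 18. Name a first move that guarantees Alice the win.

Positions with no move are L. A position that does have a move is losing for the player to move precisely when every available move leads to a winning position for the opponent. Fill in the labels:
n=0: no move → L
n=1: W (go to 0, an L position)
n=2: L (sole option 1(W) is W)
n=3: W (go to 2, an L position)
n=4: W (go to 2, an L position)
n=5: L (sole option 4(W) is W)
n=6: W (go to 5, an L position)
n=7: L (sole option 6(W) is W)
n=8: W (go to 7, an L position)
n=9: L (options 6(W), 8(W) are all W)
n=10: W (go to 5, an L position)
n=11: L (sole option 10(W) is W)
n=12: W (go to 9, an L position)
n=13: L (sole option 12(W) is W)
n=14: W (go to 7, an L position)
n=15: L (options 10(W), 12(W), 14(W) are all W)
n=16: W (go to 15, an L position)
n=17: L (sole option 16(W) is W)
n=18: W (go to 9, an L position)
From 18, the L positions reachable in one move are: 9, 15, 17. Any move reaching one of these is winning.

Move to 9.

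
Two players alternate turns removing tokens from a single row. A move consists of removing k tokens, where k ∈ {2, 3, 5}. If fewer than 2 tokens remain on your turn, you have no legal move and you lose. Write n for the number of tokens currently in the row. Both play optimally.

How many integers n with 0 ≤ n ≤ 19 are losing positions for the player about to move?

6

Work bottom-up. With no move the player to move loses. Otherwise the position is W if at least one move leads to an L position for the opponent, and L if every move leads to a W.
n=0: no move → L
n=1: no move → L
n=2: W (go to 0, an L position)
n=3: W (go to 1, an L position)
n=4: W (go to 1, an L position)
n=5: W (go to 0, an L position)
n=6: W (go to 1, an L position)
n=7: L (options 5(W), 4(W), 2(W) are all W)
n=8: L (options 6(W), 5(W), 3(W) are all W)
n=9: W (go to 7, an L position)
n=10: W (go to 8, an L position)
n=11: W (go to 8, an L position)
n=12: W (go to 7, an L position)
n=13: W (go to 8, an L position)
n=14: L (options 12(W), 11(W), 9(W) are all W)
n=15: L (options 13(W), 12(W), 10(W) are all W)
n=16: W (go to 14, an L position)
n=17: W (go to 15, an L position)
n=18: W (go to 15, an L position)
n=19: W (go to 14, an L position)
L entries with 0 ≤ n ≤ 19: n = 0, 1, 7, 8, 14, 15; that makes 6.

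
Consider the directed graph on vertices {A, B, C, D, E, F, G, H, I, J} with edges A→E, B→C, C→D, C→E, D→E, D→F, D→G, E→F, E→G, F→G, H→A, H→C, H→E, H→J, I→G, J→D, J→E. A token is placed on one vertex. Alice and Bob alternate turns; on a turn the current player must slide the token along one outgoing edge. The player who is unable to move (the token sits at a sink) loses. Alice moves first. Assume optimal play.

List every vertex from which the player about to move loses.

Positions with no move are L. A position that does have a move is losing for the player to move precisely when every available move leads to a winning position for the opponent. Fill in the labels:
Every edge goes from a vertex to one that appears earlier in the order G, F, E, D, A, C, J, B, I, H, so processing vertices in that order labels each vertex after all of its successors.
G: no outgoing edge → L
F: can move to G, which is L ⇒ W
E: can move to G, which is L ⇒ W
D: can move to G, which is L ⇒ W
A: the only move is to E(W), a W ⇒ L
C: moves to D(W), E(W); every one is W ⇒ L
J: moves to D(W), E(W); every one is W ⇒ L
B: can move to C, which is L ⇒ W
I: can move to G, which is L ⇒ W
H: can move to J, which is L ⇒ W
Reading off the rows marked L gives the requested list; there are 4 such vertices.

A, C, G, J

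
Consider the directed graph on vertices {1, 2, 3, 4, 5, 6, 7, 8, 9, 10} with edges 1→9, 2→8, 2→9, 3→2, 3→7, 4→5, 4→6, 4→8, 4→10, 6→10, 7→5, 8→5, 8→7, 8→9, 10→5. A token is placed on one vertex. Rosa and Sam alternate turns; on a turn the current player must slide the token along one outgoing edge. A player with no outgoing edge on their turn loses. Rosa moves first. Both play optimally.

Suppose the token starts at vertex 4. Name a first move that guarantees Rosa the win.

Move to 6.

Label each position W (a win for the player to move) or L (a loss). A position with no legal move is L; any other position is W exactly when some move reaches an L, and L when every move reaches a W.
Every edge goes from a vertex to one that appears earlier in the order 5, 9, 10, 7, 8, 6, 4, 1, 2, 3, so processing vertices in that order labels each vertex after all of its successors.
5: no outgoing edge → L
9: no outgoing edge → L
10: reaches L-position 5 → W
7: reaches L-position 5 → W
8: reaches L-position 9 → W
6: only reaches 10(W), which is W → L
4: reaches L-position 6 → W
1: reaches L-position 9 → W
2: reaches L-position 9 → W
3: only reaches 2(W), 7(W), all W → L
From 4, the L positions reachable in one move are: 6, 5. Any move reaching one of these is winning.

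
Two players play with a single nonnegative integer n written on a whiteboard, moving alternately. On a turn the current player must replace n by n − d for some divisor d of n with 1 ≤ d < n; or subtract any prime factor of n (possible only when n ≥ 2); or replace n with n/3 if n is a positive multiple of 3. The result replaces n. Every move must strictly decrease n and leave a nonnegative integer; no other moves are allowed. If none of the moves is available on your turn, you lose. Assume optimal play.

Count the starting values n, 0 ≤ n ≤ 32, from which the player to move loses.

8

Label each position W (a win for the player to move) or L (a loss). A position with no legal move is L; any other position is W exactly when some move reaches an L, and L when every move reaches a W.
n=0: no move → L
n=1: no move → L
n=2: W (go to 0, an L position)
n=3: W (go to 0, an L position)
n=4: L (options 2(W), 3(W) are all W)
n=5: W (go to 0, an L position)
n=6: W (go to 4, an L position)
n=7: W (go to 0, an L position)
n=8: W (go to 4, an L position)
n=9: L (options 3(W), 6(W), 8(W) are all W)
n=10: W (go to 9, an L position)
n=11: W (go to 0, an L position)
n=12: W (go to 4, an L position)
n=13: W (go to 0, an L position)
n=14: L (options 7(W), 12(W), 13(W) are all W)
n=15: W (go to 14, an L position)
n=16: W (go to 14, an L position)
n=17: W (go to 0, an L position)
n=18: W (go to 9, an L position)
n=19: W (go to 0, an L position)
n=20: L (options 10(W), 15(W), 16(W), 18(W), 19(W) are all W)
n=21: W (go to 14, an L position)
n=22: W (go to 20, an L position)
n=23: W (go to 0, an L position)
n=24: W (go to 20, an L position)
n=25: W (go to 20, an L position)
n=26: L (options 13(W), 24(W), 25(W) are all W)
n=27: W (go to 9, an L position)
n=28: W (go to 14, an L position)
n=29: W (go to 0, an L position)
n=30: W (go to 20, an L position)
n=31: W (go to 0, an L position)
n=32: L (options 16(W), 24(W), 28(W), 30(W), 31(W) are all W)
L entries with 0 ≤ n ≤ 32: n = 0, 1, 4, 9, 14, 20, 26, 32; that makes 8.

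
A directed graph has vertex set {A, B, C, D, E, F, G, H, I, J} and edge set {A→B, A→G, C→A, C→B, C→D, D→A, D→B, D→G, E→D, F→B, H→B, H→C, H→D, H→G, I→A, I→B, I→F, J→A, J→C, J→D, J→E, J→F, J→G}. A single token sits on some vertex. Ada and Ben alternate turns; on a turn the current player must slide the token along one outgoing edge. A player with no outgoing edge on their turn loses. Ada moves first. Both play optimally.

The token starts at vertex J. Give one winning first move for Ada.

Move to E.

Classify positions by backward induction: terminal positions (no move available) are L. From any other position, the mover wins iff some move reaches an L.
Every edge goes from a vertex to one that appears earlier in the order B, G, A, D, C, E, F, H, I, J, so processing vertices in that order labels each vertex after all of its successors.
B: no outgoing edge → L
G: no outgoing edge → L
A: can move to G, which is L ⇒ W
D: can move to G, which is L ⇒ W
C: can move to B, which is L ⇒ W
E: the only move is to D(W), a W ⇒ L
F: can move to B, which is L ⇒ W
H: can move to G, which is L ⇒ W
I: can move to B, which is L ⇒ W
J: can move to E, which is L ⇒ W
From J, the L positions reachable in one move are: E, G. Any move reaching one of these is winning.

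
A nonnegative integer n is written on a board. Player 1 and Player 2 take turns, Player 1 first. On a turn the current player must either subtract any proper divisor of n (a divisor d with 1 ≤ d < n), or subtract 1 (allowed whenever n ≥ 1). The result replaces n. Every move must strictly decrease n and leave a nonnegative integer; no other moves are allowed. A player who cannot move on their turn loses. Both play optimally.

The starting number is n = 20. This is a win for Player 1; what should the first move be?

Compute win/loss labels from the base case upward. A position with no move is L. Any other position is W if it can reach an L in one move, else L.
n=0: no move → L
n=1: can move to 0, which is L ⇒ W
n=2: the only move is to 1(W), a W ⇒ L
n=3: can move to 2, which is L ⇒ W
n=4: can move to 2, which is L ⇒ W
n=5: the only move is to 4(W), a W ⇒ L
n=6: can move to 5, which is L ⇒ W
n=7: the only move is to 6(W), a W ⇒ L
n=8: can move to 7, which is L ⇒ W
n=9: moves to 6(W), 8(W); every one is W ⇒ L
n=10: can move to 5, which is L ⇒ W
n=11: the only move is to 10(W), a W ⇒ L
n=12: can move to 9, which is L ⇒ W
n=13: the only move is to 12(W), a W ⇒ L
n=14: can move to 7, which is L ⇒ W
n=15: moves to 10(W), 12(W), 14(W); every one is W ⇒ L
n=16: can move to 15, which is L ⇒ W
n=17: the only move is to 16(W), a W ⇒ L
n=18: can move to 9, which is L ⇒ W
n=19: the only move is to 18(W), a W ⇒ L
n=20: can move to 15, which is L ⇒ W
From 20, the L positions reachable in one move are: 15, 19. Any move reaching one of these is winning.

Move to 15.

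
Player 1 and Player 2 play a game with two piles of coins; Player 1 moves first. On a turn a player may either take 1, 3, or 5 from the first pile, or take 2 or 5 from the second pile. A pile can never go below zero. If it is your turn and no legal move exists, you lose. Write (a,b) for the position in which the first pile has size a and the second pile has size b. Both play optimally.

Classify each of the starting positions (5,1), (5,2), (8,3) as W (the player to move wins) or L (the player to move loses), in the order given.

Use the standard recursion: the mover loses at a terminal position; elsewhere, the mover wins exactly when some move hands the opponent an L position.
No move ever increases a pile, so every position that can arise here has a ≤ 8 and b ≤ 3; it is enough to label the cells with 0 ≤ a ≤ 8 and 0 ≤ b ≤ 3.
Every move lowers a or b (never raises either), so fill the grid row by row in increasing a, and left to right within a row: each cell's successors are then already labelled.
      b=0  b=1  b=2  b=3
a=0:    L    L    W    W
a=1:    W    W    L    L
a=2:    L    L    W    W
a=3:    W    W    L    L
a=4:    L    L    W    W
a=5:    W    W    L    L
a=6:    L    L    W    W
a=7:    W    W    L    L
a=8:    L    L    W    W
Cells with no legal move (terminal, hence L): (0,0), (0,1).
The remaining L cells, each justified by listing all of its moves:
(1,2): only reaches (0,2)(W), (1,0)(W), all W → L
(1,3): only reaches (0,3)(W), (1,1)(W), all W → L
(2,0): only reaches (1,0)(W), which is W → L
(2,1): only reaches (1,1)(W), which is W → L
(3,2): only reaches (2,2)(W), (0,2)(W), (3,0)(W), all W → L
(3,3): only reaches (2,3)(W), (0,3)(W), (3,1)(W), all W → L
(4,0): only reaches (3,0)(W), (1,0)(W), all W → L
(4,1): only reaches (3,1)(W), (1,1)(W), all W → L
(5,2): only reaches (4,2)(W), (2,2)(W), (0,2)(W), (5,0)(W), all W → L
(5,3): only reaches (4,3)(W), (2,3)(W), (0,3)(W), (5,1)(W), all W → L
(6,0): only reaches (5,0)(W), (3,0)(W), (1,0)(W), all W → L
(6,1): only reaches (5,1)(W), (3,1)(W), (1,1)(W), all W → L
(7,2): only reaches (6,2)(W), (4,2)(W), (2,2)(W), (7,0)(W), all W → L
(7,3): only reaches (6,3)(W), (4,3)(W), (2,3)(W), (7,1)(W), all W → L
(8,0): only reaches (7,0)(W), (5,0)(W), (3,0)(W), all W → L
(8,1): only reaches (7,1)(W), (5,1)(W), (3,1)(W), all W → L
Every other cell has at least one move into one of the L cells above, so it is W.
(5,1): the move to (4,1) reaches an L cell, so W
(5,2): one of the L cells justified above, so L
(8,3): the move to (7,3) reaches an L cell, so W

(5,1): W, (5,2): L, (8,3): W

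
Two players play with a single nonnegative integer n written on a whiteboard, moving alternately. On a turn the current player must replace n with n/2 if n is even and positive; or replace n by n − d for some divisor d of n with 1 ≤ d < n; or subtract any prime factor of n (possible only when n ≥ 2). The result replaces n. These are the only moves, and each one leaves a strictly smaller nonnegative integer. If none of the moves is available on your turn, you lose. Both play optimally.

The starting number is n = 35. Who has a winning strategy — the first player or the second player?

Work bottom-up. With no move the player to move loses. Otherwise the position is W if at least one move leads to an L position for the opponent, and L if every move leads to a W.
n=0: no move → L
n=1: no move → L
n=2: W (go to 0, an L position)
n=3: W (go to 0, an L position)
n=4: L (options 2(W), 3(W) are all W)
n=5: W (go to 0, an L position)
n=6: W (go to 4, an L position)
n=7: W (go to 0, an L position)
n=8: W (go to 4, an L position)
n=9: L (options 6(W), 8(W) are all W)
n=10: W (go to 9, an L position)
n=11: W (go to 0, an L position)
n=12: W (go to 9, an L position)
n=13: W (go to 0, an L position)
n=14: L (options 7(W), 12(W), 13(W) are all W)
n=15: W (go to 14, an L position)
n=16: W (go to 14, an L position)
n=17: W (go to 0, an L position)
n=18: W (go to 9, an L position)
n=19: W (go to 0, an L position)
n=20: L (options 10(W), 15(W), 16(W), 18(W), 19(W) are all W)
n=21: W (go to 14, an L position)
n=22: W (go to 20, an L position)
n=23: W (go to 0, an L position)
n=24: W (go to 20, an L position)
n=25: W (go to 20, an L position)
n=26: L (options 13(W), 24(W), 25(W) are all W)
n=27: W (go to 26, an L position)
n=28: W (go to 14, an L position)
n=29: W (go to 0, an L position)
n=30: W (go to 20, an L position)
n=31: W (go to 0, an L position)
n=32: L (options 16(W), 24(W), 28(W), 30(W), 31(W) are all W)
n=33: W (go to 32, an L position)
n=34: W (go to 32, an L position)
n=35: L (options 28(W), 30(W), 34(W) are all W)
Every move from 35 reaches a W position, so the mover loses.

The second player wins.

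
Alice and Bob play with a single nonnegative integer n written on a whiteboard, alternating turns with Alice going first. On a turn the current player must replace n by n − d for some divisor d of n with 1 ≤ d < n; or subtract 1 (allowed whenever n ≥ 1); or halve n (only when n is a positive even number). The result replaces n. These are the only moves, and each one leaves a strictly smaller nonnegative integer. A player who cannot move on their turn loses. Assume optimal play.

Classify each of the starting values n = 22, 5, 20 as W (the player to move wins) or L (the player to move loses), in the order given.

22: W, 5: L, 20: W

Build the W/L table. Terminal = L. A non-terminal position is W if it has a move to some L; otherwise it is L.
n=0: no move → L
n=1: can move to 0, which is L ⇒ W
n=2: the only move is to 1(W), a W ⇒ L
n=3: can move to 2, which is L ⇒ W
n=4: can move to 2, which is L ⇒ W
n=5: the only move is to 4(W), a W ⇒ L
n=6: can move to 5, which is L ⇒ W
n=7: the only move is to 6(W), a W ⇒ L
n=8: can move to 7, which is L ⇒ W
n=9: moves to 6(W), 8(W); every one is W ⇒ L
n=10: can move to 5, which is L ⇒ W
n=11: the only move is to 10(W), a W ⇒ L
n=12: can move to 9, which is L ⇒ W
n=13: the only move is to 12(W), a W ⇒ L
n=14: can move to 7, which is L ⇒ W
n=15: moves to 10(W), 12(W), 14(W); every one is W ⇒ L
n=16: can move to 15, which is L ⇒ W
n=17: the only move is to 16(W), a W ⇒ L
n=18: can move to 9, which is L ⇒ W
n=19: the only move is to 18(W), a W ⇒ L
n=20: can move to 15, which is L ⇒ W
n=21: moves to 14(W), 18(W), 20(W); every one is W ⇒ L
n=22: can move to 11, which is L ⇒ W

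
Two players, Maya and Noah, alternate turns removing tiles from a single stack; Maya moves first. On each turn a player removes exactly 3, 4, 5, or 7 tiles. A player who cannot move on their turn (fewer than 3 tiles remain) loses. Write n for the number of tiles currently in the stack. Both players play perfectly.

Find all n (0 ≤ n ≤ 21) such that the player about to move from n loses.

Label each position W (a win for the player to move) or L (a loss). A position with no legal move is L; any other position is W exactly when some move reaches an L, and L when every move reaches a W.
n=0: no move → L
n=1: no move → L
n=2: no move → L
n=3: reaches L-position 0 → W
n=4: reaches L-position 1 → W
n=5: reaches L-position 2 → W
n=6: reaches L-position 2 → W
n=7: reaches L-position 2 → W
n=8: reaches L-position 1 → W
n=9: reaches L-position 2 → W
n=10: only reaches 7(W), 6(W), 5(W), 3(W), all W → L
n=11: only reaches 8(W), 7(W), 6(W), 4(W), all W → L
n=12: only reaches 9(W), 8(W), 7(W), 5(W), all W → L
n=13: reaches L-position 10 → W
n=14: reaches L-position 11 → W
n=15: reaches L-position 12 → W
n=16: reaches L-position 12 → W
n=17: reaches L-position 12 → W
n=18: reaches L-position 11 → W
n=19: reaches L-position 12 → W
n=20: only reaches 17(W), 16(W), 15(W), 13(W), all W → L
n=21: only reaches 18(W), 17(W), 16(W), 14(W), all W → L
Reading off the rows marked L gives the requested list; there are 8 such values of n.

0, 1, 2, 10, 11, 12, 20, 21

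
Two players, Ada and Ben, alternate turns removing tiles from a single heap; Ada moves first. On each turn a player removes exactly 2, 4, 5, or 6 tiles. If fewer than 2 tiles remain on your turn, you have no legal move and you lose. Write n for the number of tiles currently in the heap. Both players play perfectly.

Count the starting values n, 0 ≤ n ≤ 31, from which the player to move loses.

Build the W/L table. Terminal = L. A non-terminal position is W if it has a move to some L; otherwise it is L.
n=0: no move → L
n=1: no move → L
n=2: reaches L-position 0 → W
n=3: reaches L-position 1 → W
n=4: reaches L-position 0 → W
n=5: reaches L-position 1 → W
n=6: reaches L-position 1 → W
n=7: reaches L-position 1 → W
n=8: only reaches 6(W), 4(W), 3(W), 2(W), all W → L
n=9: only reaches 7(W), 5(W), 4(W), 3(W), all W → L
n=10: reaches L-position 8 → W
n=11: reaches L-position 9 → W
n=12: reaches L-position 8 → W
n=13: reaches L-position 9 → W
n=14: reaches L-position 9 → W
n=15: reaches L-position 9 → W
n=16: only reaches 14(W), 12(W), 11(W), 10(W), all W → L
n=17: only reaches 15(W), 13(W), 12(W), 11(W), all W → L
n=18: reaches L-position 16 → W
n=19: reaches L-position 17 → W
n=20: reaches L-position 16 → W
n=21: reaches L-position 17 → W
n=22: reaches L-position 17 → W
n=23: reaches L-position 17 → W
n=24: only reaches 22(W), 20(W), 19(W), 18(W), all W → L
n=25: only reaches 23(W), 21(W), 20(W), 19(W), all W → L
n=26: reaches L-position 24 → W
n=27: reaches L-position 25 → W
n=28: reaches L-position 24 → W
n=29: reaches L-position 25 → W
n=30: reaches L-position 25 → W
n=31: reaches L-position 25 → W
L entries with 0 ≤ n ≤ 31: n = 0, 1, 8, 9, 16, 17, 24, 25; that makes 8.

8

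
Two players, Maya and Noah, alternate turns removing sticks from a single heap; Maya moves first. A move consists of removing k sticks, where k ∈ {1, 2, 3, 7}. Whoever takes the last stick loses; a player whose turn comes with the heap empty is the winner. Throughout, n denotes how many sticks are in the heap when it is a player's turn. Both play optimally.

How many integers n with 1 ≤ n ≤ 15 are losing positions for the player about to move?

4

Positions with no move are W. A position that does have a move is losing for the player to move precisely when every available move leads to a winning position for the opponent. Fill in the labels:
n=0: no move; the opponent has just taken the last stick and therefore loses → W
n=1: →0(W) only, which is W, so L
n=2: →1(L), so W
n=3: →1(L), so W
n=4: →1(L), so W
n=5: →4(W), 3(W), 2(W) — all W, so L
n=6: →5(L), so W
n=7: →5(L), so W
n=8: →5(L), so W
n=9: →8(W), 7(W), 6(W), 2(W) — all W, so L
n=10: →9(L), so W
n=11: →9(L), so W
n=12: →9(L), so W
n=13: →12(W), 11(W), 10(W), 6(W) — all W, so L
n=14: →13(L), so W
n=15: →13(L), so W
L entries with 1 ≤ n ≤ 15 (the range starts at n=1): n = 1, 5, 9, 13; that makes 4.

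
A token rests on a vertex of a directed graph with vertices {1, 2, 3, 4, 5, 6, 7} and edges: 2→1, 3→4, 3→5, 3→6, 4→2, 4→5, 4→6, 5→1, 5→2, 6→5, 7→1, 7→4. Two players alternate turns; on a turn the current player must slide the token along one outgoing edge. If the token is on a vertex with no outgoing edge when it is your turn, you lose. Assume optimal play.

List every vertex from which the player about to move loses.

Classify positions by backward induction: terminal positions (no move available) are L. From any other position, the mover wins iff some move reaches an L.
Every edge goes from a vertex to one that appears earlier in the order 1, 2, 5, 6, 4, 3, 7, so processing vertices in that order labels each vertex after all of its successors.
1: no outgoing edge → L
2: can move to 1, which is L ⇒ W
5: can move to 1, which is L ⇒ W
6: the only move is to 5(W), a W ⇒ L
4: can move to 6, which is L ⇒ W
3: can move to 6, which is L ⇒ W
7: can move to 1, which is L ⇒ W
Reading off the rows marked L gives the requested list; there are 2 such vertices.

1, 6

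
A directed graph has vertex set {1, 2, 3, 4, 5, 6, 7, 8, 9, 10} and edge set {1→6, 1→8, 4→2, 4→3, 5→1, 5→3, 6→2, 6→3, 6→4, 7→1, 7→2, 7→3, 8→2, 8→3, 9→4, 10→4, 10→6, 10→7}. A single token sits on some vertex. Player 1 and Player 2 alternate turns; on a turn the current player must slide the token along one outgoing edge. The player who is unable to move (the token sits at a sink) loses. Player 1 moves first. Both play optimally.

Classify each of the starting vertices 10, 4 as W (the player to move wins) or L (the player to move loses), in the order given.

10: L, 4: W

Build the W/L table. Terminal = L. A non-terminal position is W if it has a move to some L; otherwise it is L.
Every edge goes from a vertex to one that appears earlier in the order 3, 2, 4, 8, 9, 6, 1, 7, 5, 10, so processing vertices in that order labels each vertex after all of its successors.
3: no outgoing edge → L
2: no outgoing edge → L
4: reaches L-position 2 → W
8: reaches L-position 2 → W
9: only reaches 4(W), which is W → L
6: reaches L-position 2 → W
1: only reaches 6(W), 8(W), all W → L
7: reaches L-position 1 → W
5: reaches L-position 1 → W
10: only reaches 7(W), 6(W), 4(W), all W → L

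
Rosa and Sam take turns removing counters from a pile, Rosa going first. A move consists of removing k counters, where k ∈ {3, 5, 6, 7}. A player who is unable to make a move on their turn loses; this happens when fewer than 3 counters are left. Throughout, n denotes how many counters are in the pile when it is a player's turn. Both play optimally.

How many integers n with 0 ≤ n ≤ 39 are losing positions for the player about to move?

Build the W/L table. Terminal = L. A non-terminal position is W if it has a move to some L; otherwise it is L.
n=0: no move → L
n=1: no move → L
n=2: no move → L
n=3: can move to 0, which is L ⇒ W
n=4: can move to 1, which is L ⇒ W
n=5: can move to 2, which is L ⇒ W
n=6: can move to 1, which is L ⇒ W
n=7: can move to 2, which is L ⇒ W
n=8: can move to 2, which is L ⇒ W
n=9: can move to 2, which is L ⇒ W
n=10: moves to 7(W), 5(W), 4(W), 3(W); every one is W ⇒ L
n=11: moves to 8(W), 6(W), 5(W), 4(W); every one is W ⇒ L
n=12: moves to 9(W), 7(W), 6(W), 5(W); every one is W ⇒ L
n=13: can move to 10, which is L ⇒ W
n=14: can move to 11, which is L ⇒ W
n=15: can move to 12, which is L ⇒ W
n=16: can move to 11, which is L ⇒ W
n=17: can move to 12, which is L ⇒ W
n=18: can move to 12, which is L ⇒ W
n=19: can move to 12, which is L ⇒ W
n=20: moves to 17(W), 15(W), 14(W), 13(W); every one is W ⇒ L
n=21: moves to 18(W), 16(W), 15(W), 14(W); every one is W ⇒ L
n=22: moves to 19(W), 17(W), 16(W), 15(W); every one is W ⇒ L
n=23: can move to 20, which is L ⇒ W
n=24: can move to 21, which is L ⇒ W
n=25: can move to 22, which is L ⇒ W
n=26: can move to 21, which is L ⇒ W
n=27: can move to 22, which is L ⇒ W
n=28: can move to 22, which is L ⇒ W
n=29: can move to 22, which is L ⇒ W
n=30: moves to 27(W), 25(W), 24(W), 23(W); every one is W ⇒ L
n=31: moves to 28(W), 26(W), 25(W), 24(W); every one is W ⇒ L
n=32: moves to 29(W), 27(W), 26(W), 25(W); every one is W ⇒ L
n=33: can move to 30, which is L ⇒ W
n=34: can move to 31, which is L ⇒ W
n=35: can move to 32, which is L ⇒ W
n=36: can move to 31, which is L ⇒ W
n=37: can move to 32, which is L ⇒ W
n=38: can move to 32, which is L ⇒ W
n=39: can move to 32, which is L ⇒ W
L entries with 0 ≤ n ≤ 39: n = 0, 1, 2, 10, 11, 12, 20, 21, 22, 30, 31, 32; that makes 12.

12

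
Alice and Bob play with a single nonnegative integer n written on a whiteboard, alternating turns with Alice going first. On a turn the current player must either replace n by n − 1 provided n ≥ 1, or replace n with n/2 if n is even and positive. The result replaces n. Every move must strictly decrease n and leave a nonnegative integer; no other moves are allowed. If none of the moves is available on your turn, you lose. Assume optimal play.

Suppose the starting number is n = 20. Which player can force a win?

Build the W/L table. Terminal = L. A non-terminal position is W if it has a move to some L; otherwise it is L.
n=0: no move → L
n=1: reaches L-position 0 → W
n=2: only reaches 1(W), which is W → L
n=3: reaches L-position 2 → W
n=4: reaches L-position 2 → W
n=5: only reaches 4(W), which is W → L
n=6: reaches L-position 5 → W
n=7: only reaches 6(W), which is W → L
n=8: reaches L-position 7 → W
n=9: only reaches 8(W), which is W → L
n=10: reaches L-position 5 → W
n=11: only reaches 10(W), which is W → L
n=12: reaches L-position 11 → W
n=13: only reaches 12(W), which is W → L
n=14: reaches L-position 7 → W
n=15: only reaches 14(W), which is W → L
n=16: reaches L-position 15 → W
n=17: only reaches 16(W), which is W → L
n=18: reaches L-position 9 → W
n=19: only reaches 18(W), which is W → L
n=20: reaches L-position 19 → W
From 20 Alice can move to 19, reaching an L position.

Alice wins.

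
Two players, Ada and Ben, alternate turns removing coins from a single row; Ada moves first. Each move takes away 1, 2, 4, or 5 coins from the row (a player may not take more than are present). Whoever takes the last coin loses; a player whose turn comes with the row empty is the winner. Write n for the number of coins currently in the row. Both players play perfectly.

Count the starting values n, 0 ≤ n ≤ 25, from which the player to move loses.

Label each position W (a win for the player to move) or L (a loss). A position with no legal move is W; any other position is W exactly when some move reaches an L, and L when every move reaches a W.
n=0: no move; the opponent has just taken the last coin and therefore loses → W
n=1: the only move is to 0(W), a W ⇒ L
n=2: can move to 1, which is L ⇒ W
n=3: can move to 1, which is L ⇒ W
n=4: moves to 3(W), 2(W), 0(W); every one is W ⇒ L
n=5: can move to 4, which is L ⇒ W
n=6: can move to 4, which is L ⇒ W
n=7: moves to 6(W), 5(W), 3(W), 2(W); every one is W ⇒ L
n=8: can move to 7, which is L ⇒ W
n=9: can move to 7, which is L ⇒ W
n=10: moves to 9(W), 8(W), 6(W), 5(W); every one is W ⇒ L
n=11: can move to 10, which is L ⇒ W
n=12: can move to 10, which is L ⇒ W
n=13: moves to 12(W), 11(W), 9(W), 8(W); every one is W ⇒ L
n=14: can move to 13, which is L ⇒ W
n=15: can move to 13, which is L ⇒ W
n=16: moves to 15(W), 14(W), 12(W), 11(W); every one is W ⇒ L
n=17: can move to 16, which is L ⇒ W
n=18: can move to 16, which is L ⇒ W
n=19: moves to 18(W), 17(W), 15(W), 14(W); every one is W ⇒ L
n=20: can move to 19, which is L ⇒ W
n=21: can move to 19, which is L ⇒ W
n=22: moves to 21(W), 20(W), 18(W), 17(W); every one is W ⇒ L
n=23: can move to 22, which is L ⇒ W
n=24: can move to 22, which is L ⇒ W
n=25: moves to 24(W), 23(W), 21(W), 20(W); every one is W ⇒ L
L entries with 0 ≤ n ≤ 25: n = 1, 4, 7, 10, 13, 16, 19, 22, 25; that makes 9.

9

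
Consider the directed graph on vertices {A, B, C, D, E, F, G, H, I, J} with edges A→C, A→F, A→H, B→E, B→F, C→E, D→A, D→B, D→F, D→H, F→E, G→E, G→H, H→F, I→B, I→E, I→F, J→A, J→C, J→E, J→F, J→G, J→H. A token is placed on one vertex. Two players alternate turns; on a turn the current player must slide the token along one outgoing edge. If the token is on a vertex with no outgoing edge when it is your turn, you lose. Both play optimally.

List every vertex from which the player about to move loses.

Use the standard recursion: the mover loses at a terminal position; elsewhere, the mover wins exactly when some move hands the opponent an L position.
Every edge goes from a vertex to one that appears earlier in the order E, F, B, C, H, G, A, I, J, D, so processing vertices in that order labels each vertex after all of its successors.
E: no outgoing edge → L
F: can move to E, which is L ⇒ W
B: can move to E, which is L ⇒ W
C: can move to E, which is L ⇒ W
H: the only move is to F(W), a W ⇒ L
G: can move to H, which is L ⇒ W
A: can move to H, which is L ⇒ W
I: can move to E, which is L ⇒ W
J: can move to H, which is L ⇒ W
D: can move to H, which is L ⇒ W
Reading off the rows marked L gives the requested list; there are 2 such vertices.

E, H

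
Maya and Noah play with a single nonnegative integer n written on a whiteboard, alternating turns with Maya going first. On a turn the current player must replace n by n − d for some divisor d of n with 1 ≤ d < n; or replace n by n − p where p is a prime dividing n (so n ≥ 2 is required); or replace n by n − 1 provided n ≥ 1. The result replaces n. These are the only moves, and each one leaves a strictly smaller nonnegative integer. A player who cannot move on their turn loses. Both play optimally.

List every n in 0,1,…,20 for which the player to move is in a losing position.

Positions with no move are L. A position that does have a move is losing for the player to move precisely when every available move leads to a winning position for the opponent. Fill in the labels:
n=0: no move → L
n=1: →0(L), so W
n=2: →0(L), so W
n=3: →0(L), so W
n=4: →2(W), 3(W) — all W, so L
n=5: →0(L), so W
n=6: →4(L), so W
n=7: →0(L), so W
n=8: →4(L), so W
n=9: →6(W), 8(W) — all W, so L
n=10: →9(L), so W
n=11: →0(L), so W
n=12: →9(L), so W
n=13: →0(L), so W
n=14: →7(W), 12(W), 13(W) — all W, so L
n=15: →14(L), so W
n=16: →14(L), so W
n=17: →0(L), so W
n=18: →9(L), so W
n=19: →0(L), so W
n=20: →10(W), 15(W), 16(W), 18(W), 19(W) — all W, so L
The losing starting values of n are exactly the entries labelled L in this table (5 of them).

0, 4, 9, 14, 20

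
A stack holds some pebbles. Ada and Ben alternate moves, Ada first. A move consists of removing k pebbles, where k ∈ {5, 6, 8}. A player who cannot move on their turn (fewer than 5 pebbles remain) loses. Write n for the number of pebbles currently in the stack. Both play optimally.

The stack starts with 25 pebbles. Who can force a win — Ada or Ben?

Ada wins.

Work bottom-up. With no move the player to move loses. Otherwise the position is W if at least one move leads to an L position for the opponent, and L if every move leads to a W.
n=0: no move → L
n=1: no move → L
n=2: no move → L
n=3: no move → L
n=4: no move → L
n=5: can move to 0, which is L ⇒ W
n=6: can move to 1, which is L ⇒ W
n=7: can move to 2, which is L ⇒ W
n=8: can move to 3, which is L ⇒ W
n=9: can move to 4, which is L ⇒ W
n=10: can move to 4, which is L ⇒ W
n=11: can move to 3, which is L ⇒ W
n=12: can move to 4, which is L ⇒ W
n=13: moves to 8(W), 7(W), 5(W); every one is W ⇒ L
n=14: moves to 9(W), 8(W), 6(W); every one is W ⇒ L
n=15: moves to 10(W), 9(W), 7(W); every one is W ⇒ L
n=16: moves to 11(W), 10(W), 8(W); every one is W ⇒ L
n=17: moves to 12(W), 11(W), 9(W); every one is W ⇒ L
n=18: can move to 13, which is L ⇒ W
n=19: can move to 14, which is L ⇒ W
n=20: can move to 15, which is L ⇒ W
n=21: can move to 16, which is L ⇒ W
n=22: can move to 17, which is L ⇒ W
n=23: can move to 17, which is L ⇒ W
n=24: can move to 16, which is L ⇒ W
n=25: can move to 17, which is L ⇒ W
The starting position 25 is W: Ada should remove 8, leaving 17, handing over an L position.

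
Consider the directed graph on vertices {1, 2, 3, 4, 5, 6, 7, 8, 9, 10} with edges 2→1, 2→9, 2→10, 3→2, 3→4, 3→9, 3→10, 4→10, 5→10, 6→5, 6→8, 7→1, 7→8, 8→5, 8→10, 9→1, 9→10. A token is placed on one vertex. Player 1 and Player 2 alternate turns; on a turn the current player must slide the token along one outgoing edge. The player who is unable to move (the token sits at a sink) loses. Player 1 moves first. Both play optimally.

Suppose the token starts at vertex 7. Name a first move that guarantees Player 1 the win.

Move to 1.

Classify positions by backward induction: terminal positions (no move available) are L. From any other position, the mover wins iff some move reaches an L.
Every edge goes from a vertex to one that appears earlier in the order 1, 10, 9, 2, 4, 5, 3, 8, 6, 7, so processing vertices in that order labels each vertex after all of its successors.
1: no outgoing edge → L
10: no outgoing edge → L
9: can move to 10, which is L ⇒ W
2: can move to 10, which is L ⇒ W
4: can move to 10, which is L ⇒ W
5: can move to 10, which is L ⇒ W
3: can move to 10, which is L ⇒ W
8: can move to 10, which is L ⇒ W
6: moves to 8(W), 5(W); every one is W ⇒ L
7: can move to 1, which is L ⇒ W
From 7, the L positions reachable in one move are: 1.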